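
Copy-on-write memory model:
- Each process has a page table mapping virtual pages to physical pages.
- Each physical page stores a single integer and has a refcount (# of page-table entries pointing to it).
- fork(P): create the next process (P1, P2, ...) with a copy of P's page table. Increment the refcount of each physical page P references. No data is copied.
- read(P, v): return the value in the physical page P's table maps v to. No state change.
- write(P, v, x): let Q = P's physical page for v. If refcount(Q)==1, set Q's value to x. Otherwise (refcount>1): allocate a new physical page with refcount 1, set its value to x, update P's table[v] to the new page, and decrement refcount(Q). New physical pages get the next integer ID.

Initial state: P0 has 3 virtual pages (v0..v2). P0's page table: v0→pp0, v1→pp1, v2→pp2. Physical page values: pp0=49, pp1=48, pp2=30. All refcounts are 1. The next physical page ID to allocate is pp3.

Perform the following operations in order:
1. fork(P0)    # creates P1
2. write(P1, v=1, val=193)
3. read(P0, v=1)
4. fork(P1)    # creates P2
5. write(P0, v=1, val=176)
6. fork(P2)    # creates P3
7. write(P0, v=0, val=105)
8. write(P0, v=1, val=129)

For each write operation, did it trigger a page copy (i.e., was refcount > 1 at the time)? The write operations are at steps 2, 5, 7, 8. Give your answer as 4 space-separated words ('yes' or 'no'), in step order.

Op 1: fork(P0) -> P1. 3 ppages; refcounts: pp0:2 pp1:2 pp2:2
Op 2: write(P1, v1, 193). refcount(pp1)=2>1 -> COPY to pp3. 4 ppages; refcounts: pp0:2 pp1:1 pp2:2 pp3:1
Op 3: read(P0, v1) -> 48. No state change.
Op 4: fork(P1) -> P2. 4 ppages; refcounts: pp0:3 pp1:1 pp2:3 pp3:2
Op 5: write(P0, v1, 176). refcount(pp1)=1 -> write in place. 4 ppages; refcounts: pp0:3 pp1:1 pp2:3 pp3:2
Op 6: fork(P2) -> P3. 4 ppages; refcounts: pp0:4 pp1:1 pp2:4 pp3:3
Op 7: write(P0, v0, 105). refcount(pp0)=4>1 -> COPY to pp4. 5 ppages; refcounts: pp0:3 pp1:1 pp2:4 pp3:3 pp4:1
Op 8: write(P0, v1, 129). refcount(pp1)=1 -> write in place. 5 ppages; refcounts: pp0:3 pp1:1 pp2:4 pp3:3 pp4:1

yes no yes no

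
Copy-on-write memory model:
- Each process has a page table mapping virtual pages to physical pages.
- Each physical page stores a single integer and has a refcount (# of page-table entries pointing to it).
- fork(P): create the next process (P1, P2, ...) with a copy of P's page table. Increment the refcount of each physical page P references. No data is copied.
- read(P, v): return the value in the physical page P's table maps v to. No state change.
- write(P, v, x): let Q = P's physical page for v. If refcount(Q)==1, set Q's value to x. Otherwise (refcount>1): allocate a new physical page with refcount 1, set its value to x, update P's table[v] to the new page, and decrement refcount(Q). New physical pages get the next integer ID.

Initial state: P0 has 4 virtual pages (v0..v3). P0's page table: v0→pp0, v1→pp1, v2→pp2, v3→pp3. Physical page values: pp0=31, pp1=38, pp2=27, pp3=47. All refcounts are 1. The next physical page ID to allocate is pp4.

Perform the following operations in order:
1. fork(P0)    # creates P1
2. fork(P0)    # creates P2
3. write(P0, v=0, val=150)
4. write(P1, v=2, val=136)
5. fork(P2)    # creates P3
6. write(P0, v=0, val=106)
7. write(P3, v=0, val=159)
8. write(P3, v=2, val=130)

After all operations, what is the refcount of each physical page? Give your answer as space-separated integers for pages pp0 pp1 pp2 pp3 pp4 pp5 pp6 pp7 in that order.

Op 1: fork(P0) -> P1. 4 ppages; refcounts: pp0:2 pp1:2 pp2:2 pp3:2
Op 2: fork(P0) -> P2. 4 ppages; refcounts: pp0:3 pp1:3 pp2:3 pp3:3
Op 3: write(P0, v0, 150). refcount(pp0)=3>1 -> COPY to pp4. 5 ppages; refcounts: pp0:2 pp1:3 pp2:3 pp3:3 pp4:1
Op 4: write(P1, v2, 136). refcount(pp2)=3>1 -> COPY to pp5. 6 ppages; refcounts: pp0:2 pp1:3 pp2:2 pp3:3 pp4:1 pp5:1
Op 5: fork(P2) -> P3. 6 ppages; refcounts: pp0:3 pp1:4 pp2:3 pp3:4 pp4:1 pp5:1
Op 6: write(P0, v0, 106). refcount(pp4)=1 -> write in place. 6 ppages; refcounts: pp0:3 pp1:4 pp2:3 pp3:4 pp4:1 pp5:1
Op 7: write(P3, v0, 159). refcount(pp0)=3>1 -> COPY to pp6. 7 ppages; refcounts: pp0:2 pp1:4 pp2:3 pp3:4 pp4:1 pp5:1 pp6:1
Op 8: write(P3, v2, 130). refcount(pp2)=3>1 -> COPY to pp7. 8 ppages; refcounts: pp0:2 pp1:4 pp2:2 pp3:4 pp4:1 pp5:1 pp6:1 pp7:1

Answer: 2 4 2 4 1 1 1 1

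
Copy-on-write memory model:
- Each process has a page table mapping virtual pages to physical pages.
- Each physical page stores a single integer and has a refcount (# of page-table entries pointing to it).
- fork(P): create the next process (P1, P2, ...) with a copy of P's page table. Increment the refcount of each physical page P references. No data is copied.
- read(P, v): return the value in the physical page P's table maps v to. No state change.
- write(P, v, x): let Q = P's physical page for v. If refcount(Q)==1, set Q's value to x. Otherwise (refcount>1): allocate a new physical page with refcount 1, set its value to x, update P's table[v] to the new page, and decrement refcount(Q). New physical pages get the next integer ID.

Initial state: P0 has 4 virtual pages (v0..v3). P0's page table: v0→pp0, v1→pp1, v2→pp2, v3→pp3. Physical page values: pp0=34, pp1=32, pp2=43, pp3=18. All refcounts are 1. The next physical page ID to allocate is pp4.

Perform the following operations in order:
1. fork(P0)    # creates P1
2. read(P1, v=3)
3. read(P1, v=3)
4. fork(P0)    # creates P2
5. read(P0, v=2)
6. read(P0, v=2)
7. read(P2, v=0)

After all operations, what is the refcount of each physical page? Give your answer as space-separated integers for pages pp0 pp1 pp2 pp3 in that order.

Op 1: fork(P0) -> P1. 4 ppages; refcounts: pp0:2 pp1:2 pp2:2 pp3:2
Op 2: read(P1, v3) -> 18. No state change.
Op 3: read(P1, v3) -> 18. No state change.
Op 4: fork(P0) -> P2. 4 ppages; refcounts: pp0:3 pp1:3 pp2:3 pp3:3
Op 5: read(P0, v2) -> 43. No state change.
Op 6: read(P0, v2) -> 43. No state change.
Op 7: read(P2, v0) -> 34. No state change.

Answer: 3 3 3 3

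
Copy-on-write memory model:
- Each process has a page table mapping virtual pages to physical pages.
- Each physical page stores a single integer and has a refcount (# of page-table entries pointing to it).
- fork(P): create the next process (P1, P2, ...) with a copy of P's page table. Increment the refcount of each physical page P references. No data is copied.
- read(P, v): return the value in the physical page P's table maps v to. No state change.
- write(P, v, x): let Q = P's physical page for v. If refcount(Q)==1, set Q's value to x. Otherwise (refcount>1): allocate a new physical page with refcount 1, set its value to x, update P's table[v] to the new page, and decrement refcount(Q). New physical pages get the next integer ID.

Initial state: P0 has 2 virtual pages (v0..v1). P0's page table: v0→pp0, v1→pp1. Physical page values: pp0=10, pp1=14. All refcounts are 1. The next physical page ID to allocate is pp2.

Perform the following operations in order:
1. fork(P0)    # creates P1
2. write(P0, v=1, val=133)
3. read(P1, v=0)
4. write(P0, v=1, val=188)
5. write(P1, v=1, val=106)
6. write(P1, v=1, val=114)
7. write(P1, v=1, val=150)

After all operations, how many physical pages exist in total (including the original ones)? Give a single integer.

Answer: 3

Derivation:
Op 1: fork(P0) -> P1. 2 ppages; refcounts: pp0:2 pp1:2
Op 2: write(P0, v1, 133). refcount(pp1)=2>1 -> COPY to pp2. 3 ppages; refcounts: pp0:2 pp1:1 pp2:1
Op 3: read(P1, v0) -> 10. No state change.
Op 4: write(P0, v1, 188). refcount(pp2)=1 -> write in place. 3 ppages; refcounts: pp0:2 pp1:1 pp2:1
Op 5: write(P1, v1, 106). refcount(pp1)=1 -> write in place. 3 ppages; refcounts: pp0:2 pp1:1 pp2:1
Op 6: write(P1, v1, 114). refcount(pp1)=1 -> write in place. 3 ppages; refcounts: pp0:2 pp1:1 pp2:1
Op 7: write(P1, v1, 150). refcount(pp1)=1 -> write in place. 3 ppages; refcounts: pp0:2 pp1:1 pp2:1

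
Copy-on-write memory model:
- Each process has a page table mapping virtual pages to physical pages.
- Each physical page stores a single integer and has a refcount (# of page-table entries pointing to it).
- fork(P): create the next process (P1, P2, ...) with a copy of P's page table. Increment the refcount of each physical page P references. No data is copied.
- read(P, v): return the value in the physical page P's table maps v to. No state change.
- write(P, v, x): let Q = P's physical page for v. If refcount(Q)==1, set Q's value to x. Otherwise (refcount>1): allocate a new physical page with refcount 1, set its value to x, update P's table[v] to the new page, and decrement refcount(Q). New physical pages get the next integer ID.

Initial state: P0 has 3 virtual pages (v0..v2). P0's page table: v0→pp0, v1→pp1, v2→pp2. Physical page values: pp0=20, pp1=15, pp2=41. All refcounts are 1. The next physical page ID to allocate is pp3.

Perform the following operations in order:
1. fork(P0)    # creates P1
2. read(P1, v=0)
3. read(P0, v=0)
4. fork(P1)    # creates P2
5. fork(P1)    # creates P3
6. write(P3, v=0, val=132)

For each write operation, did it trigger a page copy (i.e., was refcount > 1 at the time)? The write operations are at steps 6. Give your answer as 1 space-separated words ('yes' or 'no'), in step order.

Op 1: fork(P0) -> P1. 3 ppages; refcounts: pp0:2 pp1:2 pp2:2
Op 2: read(P1, v0) -> 20. No state change.
Op 3: read(P0, v0) -> 20. No state change.
Op 4: fork(P1) -> P2. 3 ppages; refcounts: pp0:3 pp1:3 pp2:3
Op 5: fork(P1) -> P3. 3 ppages; refcounts: pp0:4 pp1:4 pp2:4
Op 6: write(P3, v0, 132). refcount(pp0)=4>1 -> COPY to pp3. 4 ppages; refcounts: pp0:3 pp1:4 pp2:4 pp3:1

yes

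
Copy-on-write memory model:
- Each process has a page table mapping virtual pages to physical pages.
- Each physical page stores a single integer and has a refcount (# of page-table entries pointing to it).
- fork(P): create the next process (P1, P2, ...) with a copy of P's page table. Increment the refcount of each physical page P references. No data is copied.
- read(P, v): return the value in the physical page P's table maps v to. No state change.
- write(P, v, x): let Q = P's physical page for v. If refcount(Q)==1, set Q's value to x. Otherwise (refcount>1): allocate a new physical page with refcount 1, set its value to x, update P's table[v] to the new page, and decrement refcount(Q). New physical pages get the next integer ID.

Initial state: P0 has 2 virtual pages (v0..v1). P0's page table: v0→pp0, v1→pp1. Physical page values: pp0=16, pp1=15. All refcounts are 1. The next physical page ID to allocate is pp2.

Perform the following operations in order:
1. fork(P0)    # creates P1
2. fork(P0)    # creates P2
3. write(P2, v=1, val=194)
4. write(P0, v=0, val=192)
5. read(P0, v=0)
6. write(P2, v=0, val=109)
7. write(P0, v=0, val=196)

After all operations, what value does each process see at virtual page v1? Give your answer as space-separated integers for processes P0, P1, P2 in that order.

Answer: 15 15 194

Derivation:
Op 1: fork(P0) -> P1. 2 ppages; refcounts: pp0:2 pp1:2
Op 2: fork(P0) -> P2. 2 ppages; refcounts: pp0:3 pp1:3
Op 3: write(P2, v1, 194). refcount(pp1)=3>1 -> COPY to pp2. 3 ppages; refcounts: pp0:3 pp1:2 pp2:1
Op 4: write(P0, v0, 192). refcount(pp0)=3>1 -> COPY to pp3. 4 ppages; refcounts: pp0:2 pp1:2 pp2:1 pp3:1
Op 5: read(P0, v0) -> 192. No state change.
Op 6: write(P2, v0, 109). refcount(pp0)=2>1 -> COPY to pp4. 5 ppages; refcounts: pp0:1 pp1:2 pp2:1 pp3:1 pp4:1
Op 7: write(P0, v0, 196). refcount(pp3)=1 -> write in place. 5 ppages; refcounts: pp0:1 pp1:2 pp2:1 pp3:1 pp4:1
P0: v1 -> pp1 = 15
P1: v1 -> pp1 = 15
P2: v1 -> pp2 = 194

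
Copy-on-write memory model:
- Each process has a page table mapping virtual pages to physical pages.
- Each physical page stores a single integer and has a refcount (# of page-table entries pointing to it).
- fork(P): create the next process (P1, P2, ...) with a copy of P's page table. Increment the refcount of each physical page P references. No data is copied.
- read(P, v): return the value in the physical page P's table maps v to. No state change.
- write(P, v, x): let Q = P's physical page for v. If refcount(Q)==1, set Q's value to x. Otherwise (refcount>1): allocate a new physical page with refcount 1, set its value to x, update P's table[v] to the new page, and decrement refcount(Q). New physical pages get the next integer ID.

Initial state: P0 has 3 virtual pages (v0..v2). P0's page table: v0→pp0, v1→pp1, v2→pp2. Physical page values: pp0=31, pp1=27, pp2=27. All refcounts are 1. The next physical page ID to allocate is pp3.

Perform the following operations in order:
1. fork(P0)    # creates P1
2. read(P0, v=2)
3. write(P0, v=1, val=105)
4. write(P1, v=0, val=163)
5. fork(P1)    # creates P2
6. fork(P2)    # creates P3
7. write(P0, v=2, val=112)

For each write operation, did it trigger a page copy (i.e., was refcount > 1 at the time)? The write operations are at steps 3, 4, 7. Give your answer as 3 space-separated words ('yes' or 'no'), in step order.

Op 1: fork(P0) -> P1. 3 ppages; refcounts: pp0:2 pp1:2 pp2:2
Op 2: read(P0, v2) -> 27. No state change.
Op 3: write(P0, v1, 105). refcount(pp1)=2>1 -> COPY to pp3. 4 ppages; refcounts: pp0:2 pp1:1 pp2:2 pp3:1
Op 4: write(P1, v0, 163). refcount(pp0)=2>1 -> COPY to pp4. 5 ppages; refcounts: pp0:1 pp1:1 pp2:2 pp3:1 pp4:1
Op 5: fork(P1) -> P2. 5 ppages; refcounts: pp0:1 pp1:2 pp2:3 pp3:1 pp4:2
Op 6: fork(P2) -> P3. 5 ppages; refcounts: pp0:1 pp1:3 pp2:4 pp3:1 pp4:3
Op 7: write(P0, v2, 112). refcount(pp2)=4>1 -> COPY to pp5. 6 ppages; refcounts: pp0:1 pp1:3 pp2:3 pp3:1 pp4:3 pp5:1

yes yes yes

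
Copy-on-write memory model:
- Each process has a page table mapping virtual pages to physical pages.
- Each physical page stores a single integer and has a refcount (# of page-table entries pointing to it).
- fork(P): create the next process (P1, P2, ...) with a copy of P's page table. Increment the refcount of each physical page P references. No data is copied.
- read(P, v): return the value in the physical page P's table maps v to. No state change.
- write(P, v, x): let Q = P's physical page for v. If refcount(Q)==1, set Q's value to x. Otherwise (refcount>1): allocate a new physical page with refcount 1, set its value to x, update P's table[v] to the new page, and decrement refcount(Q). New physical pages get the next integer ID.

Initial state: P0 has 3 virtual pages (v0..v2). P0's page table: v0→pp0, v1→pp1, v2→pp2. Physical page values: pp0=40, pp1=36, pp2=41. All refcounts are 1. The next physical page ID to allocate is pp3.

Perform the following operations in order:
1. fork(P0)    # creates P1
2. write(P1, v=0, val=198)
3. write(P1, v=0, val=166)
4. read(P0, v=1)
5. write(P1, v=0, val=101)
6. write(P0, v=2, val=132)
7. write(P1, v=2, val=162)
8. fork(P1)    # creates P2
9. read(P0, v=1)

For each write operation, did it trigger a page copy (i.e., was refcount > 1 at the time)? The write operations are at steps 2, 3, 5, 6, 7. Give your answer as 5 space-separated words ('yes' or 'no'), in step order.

Op 1: fork(P0) -> P1. 3 ppages; refcounts: pp0:2 pp1:2 pp2:2
Op 2: write(P1, v0, 198). refcount(pp0)=2>1 -> COPY to pp3. 4 ppages; refcounts: pp0:1 pp1:2 pp2:2 pp3:1
Op 3: write(P1, v0, 166). refcount(pp3)=1 -> write in place. 4 ppages; refcounts: pp0:1 pp1:2 pp2:2 pp3:1
Op 4: read(P0, v1) -> 36. No state change.
Op 5: write(P1, v0, 101). refcount(pp3)=1 -> write in place. 4 ppages; refcounts: pp0:1 pp1:2 pp2:2 pp3:1
Op 6: write(P0, v2, 132). refcount(pp2)=2>1 -> COPY to pp4. 5 ppages; refcounts: pp0:1 pp1:2 pp2:1 pp3:1 pp4:1
Op 7: write(P1, v2, 162). refcount(pp2)=1 -> write in place. 5 ppages; refcounts: pp0:1 pp1:2 pp2:1 pp3:1 pp4:1
Op 8: fork(P1) -> P2. 5 ppages; refcounts: pp0:1 pp1:3 pp2:2 pp3:2 pp4:1
Op 9: read(P0, v1) -> 36. No state change.

yes no no yes no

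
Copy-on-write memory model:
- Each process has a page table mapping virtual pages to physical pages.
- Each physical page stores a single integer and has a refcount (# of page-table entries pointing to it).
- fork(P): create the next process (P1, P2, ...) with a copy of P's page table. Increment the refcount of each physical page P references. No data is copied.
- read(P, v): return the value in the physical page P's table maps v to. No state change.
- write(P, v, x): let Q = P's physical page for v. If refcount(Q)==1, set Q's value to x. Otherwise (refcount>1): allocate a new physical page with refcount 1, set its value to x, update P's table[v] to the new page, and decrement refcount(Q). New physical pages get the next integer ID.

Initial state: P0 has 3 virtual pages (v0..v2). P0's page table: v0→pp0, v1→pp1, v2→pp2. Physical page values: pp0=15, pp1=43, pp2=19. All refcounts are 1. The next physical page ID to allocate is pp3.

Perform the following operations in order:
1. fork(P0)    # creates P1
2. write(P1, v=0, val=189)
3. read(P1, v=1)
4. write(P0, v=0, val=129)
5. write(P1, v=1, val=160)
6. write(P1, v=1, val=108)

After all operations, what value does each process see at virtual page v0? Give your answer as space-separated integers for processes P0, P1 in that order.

Answer: 129 189

Derivation:
Op 1: fork(P0) -> P1. 3 ppages; refcounts: pp0:2 pp1:2 pp2:2
Op 2: write(P1, v0, 189). refcount(pp0)=2>1 -> COPY to pp3. 4 ppages; refcounts: pp0:1 pp1:2 pp2:2 pp3:1
Op 3: read(P1, v1) -> 43. No state change.
Op 4: write(P0, v0, 129). refcount(pp0)=1 -> write in place. 4 ppages; refcounts: pp0:1 pp1:2 pp2:2 pp3:1
Op 5: write(P1, v1, 160). refcount(pp1)=2>1 -> COPY to pp4. 5 ppages; refcounts: pp0:1 pp1:1 pp2:2 pp3:1 pp4:1
Op 6: write(P1, v1, 108). refcount(pp4)=1 -> write in place. 5 ppages; refcounts: pp0:1 pp1:1 pp2:2 pp3:1 pp4:1
P0: v0 -> pp0 = 129
P1: v0 -> pp3 = 189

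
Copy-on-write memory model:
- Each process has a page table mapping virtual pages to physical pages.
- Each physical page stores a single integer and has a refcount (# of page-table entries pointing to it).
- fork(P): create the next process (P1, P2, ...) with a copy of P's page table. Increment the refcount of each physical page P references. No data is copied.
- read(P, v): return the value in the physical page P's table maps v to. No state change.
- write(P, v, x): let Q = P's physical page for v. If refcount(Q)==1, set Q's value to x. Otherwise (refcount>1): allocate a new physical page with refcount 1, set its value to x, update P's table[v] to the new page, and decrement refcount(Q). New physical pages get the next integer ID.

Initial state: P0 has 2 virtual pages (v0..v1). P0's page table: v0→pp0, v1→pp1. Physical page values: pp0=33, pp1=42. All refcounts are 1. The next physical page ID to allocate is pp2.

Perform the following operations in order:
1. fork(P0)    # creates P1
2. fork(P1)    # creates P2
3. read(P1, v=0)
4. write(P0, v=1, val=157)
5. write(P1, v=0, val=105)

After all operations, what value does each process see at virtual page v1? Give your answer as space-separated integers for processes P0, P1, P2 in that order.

Answer: 157 42 42

Derivation:
Op 1: fork(P0) -> P1. 2 ppages; refcounts: pp0:2 pp1:2
Op 2: fork(P1) -> P2. 2 ppages; refcounts: pp0:3 pp1:3
Op 3: read(P1, v0) -> 33. No state change.
Op 4: write(P0, v1, 157). refcount(pp1)=3>1 -> COPY to pp2. 3 ppages; refcounts: pp0:3 pp1:2 pp2:1
Op 5: write(P1, v0, 105). refcount(pp0)=3>1 -> COPY to pp3. 4 ppages; refcounts: pp0:2 pp1:2 pp2:1 pp3:1
P0: v1 -> pp2 = 157
P1: v1 -> pp1 = 42
P2: v1 -> pp1 = 42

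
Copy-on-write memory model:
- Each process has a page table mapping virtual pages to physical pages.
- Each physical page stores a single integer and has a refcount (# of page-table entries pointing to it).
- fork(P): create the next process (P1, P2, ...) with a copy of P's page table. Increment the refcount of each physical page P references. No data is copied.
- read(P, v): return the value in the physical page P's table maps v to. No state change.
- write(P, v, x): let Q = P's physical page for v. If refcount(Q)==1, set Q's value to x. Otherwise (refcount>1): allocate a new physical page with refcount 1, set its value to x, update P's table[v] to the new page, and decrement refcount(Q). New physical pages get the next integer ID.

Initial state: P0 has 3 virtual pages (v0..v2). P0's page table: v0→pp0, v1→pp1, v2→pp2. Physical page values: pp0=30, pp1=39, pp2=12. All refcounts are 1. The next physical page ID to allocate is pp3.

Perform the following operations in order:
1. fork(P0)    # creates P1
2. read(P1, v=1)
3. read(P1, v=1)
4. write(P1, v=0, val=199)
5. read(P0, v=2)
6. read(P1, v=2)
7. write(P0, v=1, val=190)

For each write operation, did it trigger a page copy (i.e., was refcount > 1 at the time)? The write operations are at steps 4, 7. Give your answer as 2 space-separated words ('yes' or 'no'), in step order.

Op 1: fork(P0) -> P1. 3 ppages; refcounts: pp0:2 pp1:2 pp2:2
Op 2: read(P1, v1) -> 39. No state change.
Op 3: read(P1, v1) -> 39. No state change.
Op 4: write(P1, v0, 199). refcount(pp0)=2>1 -> COPY to pp3. 4 ppages; refcounts: pp0:1 pp1:2 pp2:2 pp3:1
Op 5: read(P0, v2) -> 12. No state change.
Op 6: read(P1, v2) -> 12. No state change.
Op 7: write(P0, v1, 190). refcount(pp1)=2>1 -> COPY to pp4. 5 ppages; refcounts: pp0:1 pp1:1 pp2:2 pp3:1 pp4:1

yes yes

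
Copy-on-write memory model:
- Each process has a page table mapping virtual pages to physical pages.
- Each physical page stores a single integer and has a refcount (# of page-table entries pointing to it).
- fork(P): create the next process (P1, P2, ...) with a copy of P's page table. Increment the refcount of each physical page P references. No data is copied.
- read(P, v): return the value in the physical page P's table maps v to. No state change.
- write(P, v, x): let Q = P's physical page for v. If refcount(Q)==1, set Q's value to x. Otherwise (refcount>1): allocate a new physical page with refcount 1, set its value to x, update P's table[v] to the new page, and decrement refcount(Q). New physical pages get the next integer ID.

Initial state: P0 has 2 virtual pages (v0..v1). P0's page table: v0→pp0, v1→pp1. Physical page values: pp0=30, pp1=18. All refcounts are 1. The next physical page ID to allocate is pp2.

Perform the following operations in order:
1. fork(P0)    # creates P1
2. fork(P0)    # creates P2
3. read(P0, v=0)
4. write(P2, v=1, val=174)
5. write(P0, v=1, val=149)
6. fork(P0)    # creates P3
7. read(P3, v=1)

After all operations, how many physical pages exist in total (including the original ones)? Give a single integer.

Answer: 4

Derivation:
Op 1: fork(P0) -> P1. 2 ppages; refcounts: pp0:2 pp1:2
Op 2: fork(P0) -> P2. 2 ppages; refcounts: pp0:3 pp1:3
Op 3: read(P0, v0) -> 30. No state change.
Op 4: write(P2, v1, 174). refcount(pp1)=3>1 -> COPY to pp2. 3 ppages; refcounts: pp0:3 pp1:2 pp2:1
Op 5: write(P0, v1, 149). refcount(pp1)=2>1 -> COPY to pp3. 4 ppages; refcounts: pp0:3 pp1:1 pp2:1 pp3:1
Op 6: fork(P0) -> P3. 4 ppages; refcounts: pp0:4 pp1:1 pp2:1 pp3:2
Op 7: read(P3, v1) -> 149. No state change.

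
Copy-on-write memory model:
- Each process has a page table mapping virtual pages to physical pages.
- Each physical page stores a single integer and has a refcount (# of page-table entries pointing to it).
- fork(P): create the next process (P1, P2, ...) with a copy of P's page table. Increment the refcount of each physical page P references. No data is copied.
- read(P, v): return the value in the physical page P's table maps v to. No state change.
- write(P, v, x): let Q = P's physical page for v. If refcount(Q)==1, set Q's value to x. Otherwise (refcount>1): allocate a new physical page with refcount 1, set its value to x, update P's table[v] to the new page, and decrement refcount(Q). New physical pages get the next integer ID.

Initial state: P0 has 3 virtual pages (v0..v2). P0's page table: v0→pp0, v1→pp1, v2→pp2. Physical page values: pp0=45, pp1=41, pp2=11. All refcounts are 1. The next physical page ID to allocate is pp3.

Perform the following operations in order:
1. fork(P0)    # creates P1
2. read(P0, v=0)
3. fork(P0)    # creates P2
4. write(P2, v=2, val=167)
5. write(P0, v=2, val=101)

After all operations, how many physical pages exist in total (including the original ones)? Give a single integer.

Answer: 5

Derivation:
Op 1: fork(P0) -> P1. 3 ppages; refcounts: pp0:2 pp1:2 pp2:2
Op 2: read(P0, v0) -> 45. No state change.
Op 3: fork(P0) -> P2. 3 ppages; refcounts: pp0:3 pp1:3 pp2:3
Op 4: write(P2, v2, 167). refcount(pp2)=3>1 -> COPY to pp3. 4 ppages; refcounts: pp0:3 pp1:3 pp2:2 pp3:1
Op 5: write(P0, v2, 101). refcount(pp2)=2>1 -> COPY to pp4. 5 ppages; refcounts: pp0:3 pp1:3 pp2:1 pp3:1 pp4:1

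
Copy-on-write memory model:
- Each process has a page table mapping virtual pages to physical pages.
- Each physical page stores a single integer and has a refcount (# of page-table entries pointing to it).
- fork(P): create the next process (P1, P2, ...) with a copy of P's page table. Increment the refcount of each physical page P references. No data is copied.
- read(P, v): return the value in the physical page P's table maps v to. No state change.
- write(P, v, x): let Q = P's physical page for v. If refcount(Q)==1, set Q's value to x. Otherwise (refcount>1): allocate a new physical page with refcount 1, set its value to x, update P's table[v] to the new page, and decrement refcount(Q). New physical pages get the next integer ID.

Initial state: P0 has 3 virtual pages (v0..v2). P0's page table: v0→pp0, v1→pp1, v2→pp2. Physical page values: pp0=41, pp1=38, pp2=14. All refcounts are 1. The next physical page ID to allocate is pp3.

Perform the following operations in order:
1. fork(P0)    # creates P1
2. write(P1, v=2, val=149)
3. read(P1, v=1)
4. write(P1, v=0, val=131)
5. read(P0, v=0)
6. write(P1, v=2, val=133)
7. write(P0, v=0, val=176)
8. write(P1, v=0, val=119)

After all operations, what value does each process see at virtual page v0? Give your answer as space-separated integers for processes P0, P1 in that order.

Answer: 176 119

Derivation:
Op 1: fork(P0) -> P1. 3 ppages; refcounts: pp0:2 pp1:2 pp2:2
Op 2: write(P1, v2, 149). refcount(pp2)=2>1 -> COPY to pp3. 4 ppages; refcounts: pp0:2 pp1:2 pp2:1 pp3:1
Op 3: read(P1, v1) -> 38. No state change.
Op 4: write(P1, v0, 131). refcount(pp0)=2>1 -> COPY to pp4. 5 ppages; refcounts: pp0:1 pp1:2 pp2:1 pp3:1 pp4:1
Op 5: read(P0, v0) -> 41. No state change.
Op 6: write(P1, v2, 133). refcount(pp3)=1 -> write in place. 5 ppages; refcounts: pp0:1 pp1:2 pp2:1 pp3:1 pp4:1
Op 7: write(P0, v0, 176). refcount(pp0)=1 -> write in place. 5 ppages; refcounts: pp0:1 pp1:2 pp2:1 pp3:1 pp4:1
Op 8: write(P1, v0, 119). refcount(pp4)=1 -> write in place. 5 ppages; refcounts: pp0:1 pp1:2 pp2:1 pp3:1 pp4:1
P0: v0 -> pp0 = 176
P1: v0 -> pp4 = 119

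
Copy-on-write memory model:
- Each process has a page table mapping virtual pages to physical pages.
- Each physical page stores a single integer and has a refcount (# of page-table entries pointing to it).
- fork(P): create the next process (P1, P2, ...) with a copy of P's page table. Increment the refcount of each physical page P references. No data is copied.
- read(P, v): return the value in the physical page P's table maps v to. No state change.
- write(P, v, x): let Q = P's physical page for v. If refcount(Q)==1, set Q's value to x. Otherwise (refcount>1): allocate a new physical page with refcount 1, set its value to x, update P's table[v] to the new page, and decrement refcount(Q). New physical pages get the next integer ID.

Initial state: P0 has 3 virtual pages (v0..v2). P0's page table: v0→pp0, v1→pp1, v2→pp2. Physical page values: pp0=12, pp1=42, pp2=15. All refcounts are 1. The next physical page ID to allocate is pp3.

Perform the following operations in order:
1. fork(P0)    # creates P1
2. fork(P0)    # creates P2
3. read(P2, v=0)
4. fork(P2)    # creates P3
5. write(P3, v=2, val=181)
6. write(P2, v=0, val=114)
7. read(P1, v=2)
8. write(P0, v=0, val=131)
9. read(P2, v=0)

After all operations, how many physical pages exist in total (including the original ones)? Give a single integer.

Op 1: fork(P0) -> P1. 3 ppages; refcounts: pp0:2 pp1:2 pp2:2
Op 2: fork(P0) -> P2. 3 ppages; refcounts: pp0:3 pp1:3 pp2:3
Op 3: read(P2, v0) -> 12. No state change.
Op 4: fork(P2) -> P3. 3 ppages; refcounts: pp0:4 pp1:4 pp2:4
Op 5: write(P3, v2, 181). refcount(pp2)=4>1 -> COPY to pp3. 4 ppages; refcounts: pp0:4 pp1:4 pp2:3 pp3:1
Op 6: write(P2, v0, 114). refcount(pp0)=4>1 -> COPY to pp4. 5 ppages; refcounts: pp0:3 pp1:4 pp2:3 pp3:1 pp4:1
Op 7: read(P1, v2) -> 15. No state change.
Op 8: write(P0, v0, 131). refcount(pp0)=3>1 -> COPY to pp5. 6 ppages; refcounts: pp0:2 pp1:4 pp2:3 pp3:1 pp4:1 pp5:1
Op 9: read(P2, v0) -> 114. No state change.

Answer: 6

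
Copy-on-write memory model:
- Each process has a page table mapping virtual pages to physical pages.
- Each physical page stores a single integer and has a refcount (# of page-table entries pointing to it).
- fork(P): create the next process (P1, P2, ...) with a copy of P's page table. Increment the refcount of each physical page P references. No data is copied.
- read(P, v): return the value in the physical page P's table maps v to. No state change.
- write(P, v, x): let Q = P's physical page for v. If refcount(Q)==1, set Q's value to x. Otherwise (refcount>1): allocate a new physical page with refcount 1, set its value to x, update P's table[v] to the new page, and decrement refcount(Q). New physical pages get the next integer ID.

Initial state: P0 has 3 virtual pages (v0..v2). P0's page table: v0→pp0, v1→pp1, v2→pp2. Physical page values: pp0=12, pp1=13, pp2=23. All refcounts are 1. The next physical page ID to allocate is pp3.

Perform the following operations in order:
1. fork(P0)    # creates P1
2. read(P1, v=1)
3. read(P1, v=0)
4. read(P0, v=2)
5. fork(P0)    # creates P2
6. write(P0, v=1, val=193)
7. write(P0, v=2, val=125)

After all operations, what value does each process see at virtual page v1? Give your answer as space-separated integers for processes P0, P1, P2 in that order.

Op 1: fork(P0) -> P1. 3 ppages; refcounts: pp0:2 pp1:2 pp2:2
Op 2: read(P1, v1) -> 13. No state change.
Op 3: read(P1, v0) -> 12. No state change.
Op 4: read(P0, v2) -> 23. No state change.
Op 5: fork(P0) -> P2. 3 ppages; refcounts: pp0:3 pp1:3 pp2:3
Op 6: write(P0, v1, 193). refcount(pp1)=3>1 -> COPY to pp3. 4 ppages; refcounts: pp0:3 pp1:2 pp2:3 pp3:1
Op 7: write(P0, v2, 125). refcount(pp2)=3>1 -> COPY to pp4. 5 ppages; refcounts: pp0:3 pp1:2 pp2:2 pp3:1 pp4:1
P0: v1 -> pp3 = 193
P1: v1 -> pp1 = 13
P2: v1 -> pp1 = 13

Answer: 193 13 13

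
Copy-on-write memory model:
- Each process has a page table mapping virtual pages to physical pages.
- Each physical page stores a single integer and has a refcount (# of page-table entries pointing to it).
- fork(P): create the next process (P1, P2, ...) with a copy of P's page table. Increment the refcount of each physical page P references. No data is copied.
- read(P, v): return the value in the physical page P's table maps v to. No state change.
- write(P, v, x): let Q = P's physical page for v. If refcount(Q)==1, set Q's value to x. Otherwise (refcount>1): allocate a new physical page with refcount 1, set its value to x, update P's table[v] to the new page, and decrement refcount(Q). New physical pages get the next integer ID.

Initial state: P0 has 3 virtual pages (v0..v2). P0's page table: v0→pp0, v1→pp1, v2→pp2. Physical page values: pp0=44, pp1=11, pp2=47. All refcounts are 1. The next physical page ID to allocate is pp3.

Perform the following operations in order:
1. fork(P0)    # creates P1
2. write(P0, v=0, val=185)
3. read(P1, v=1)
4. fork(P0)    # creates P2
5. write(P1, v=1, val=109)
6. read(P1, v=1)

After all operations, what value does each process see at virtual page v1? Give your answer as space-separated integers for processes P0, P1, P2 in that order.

Op 1: fork(P0) -> P1. 3 ppages; refcounts: pp0:2 pp1:2 pp2:2
Op 2: write(P0, v0, 185). refcount(pp0)=2>1 -> COPY to pp3. 4 ppages; refcounts: pp0:1 pp1:2 pp2:2 pp3:1
Op 3: read(P1, v1) -> 11. No state change.
Op 4: fork(P0) -> P2. 4 ppages; refcounts: pp0:1 pp1:3 pp2:3 pp3:2
Op 5: write(P1, v1, 109). refcount(pp1)=3>1 -> COPY to pp4. 5 ppages; refcounts: pp0:1 pp1:2 pp2:3 pp3:2 pp4:1
Op 6: read(P1, v1) -> 109. No state change.
P0: v1 -> pp1 = 11
P1: v1 -> pp4 = 109
P2: v1 -> pp1 = 11

Answer: 11 109 11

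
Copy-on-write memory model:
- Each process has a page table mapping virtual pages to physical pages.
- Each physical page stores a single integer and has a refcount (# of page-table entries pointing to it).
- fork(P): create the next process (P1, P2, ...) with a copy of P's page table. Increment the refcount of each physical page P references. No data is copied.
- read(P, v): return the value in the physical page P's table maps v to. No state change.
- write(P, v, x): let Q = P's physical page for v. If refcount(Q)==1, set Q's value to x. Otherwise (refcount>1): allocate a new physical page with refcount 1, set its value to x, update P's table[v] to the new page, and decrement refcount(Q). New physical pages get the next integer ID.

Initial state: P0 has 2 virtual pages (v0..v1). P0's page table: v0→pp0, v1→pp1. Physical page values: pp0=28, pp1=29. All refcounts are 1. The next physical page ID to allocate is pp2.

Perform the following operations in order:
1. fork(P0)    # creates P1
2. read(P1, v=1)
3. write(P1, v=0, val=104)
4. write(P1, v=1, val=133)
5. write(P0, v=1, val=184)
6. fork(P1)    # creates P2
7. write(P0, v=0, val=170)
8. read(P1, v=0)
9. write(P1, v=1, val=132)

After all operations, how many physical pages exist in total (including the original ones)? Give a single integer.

Op 1: fork(P0) -> P1. 2 ppages; refcounts: pp0:2 pp1:2
Op 2: read(P1, v1) -> 29. No state change.
Op 3: write(P1, v0, 104). refcount(pp0)=2>1 -> COPY to pp2. 3 ppages; refcounts: pp0:1 pp1:2 pp2:1
Op 4: write(P1, v1, 133). refcount(pp1)=2>1 -> COPY to pp3. 4 ppages; refcounts: pp0:1 pp1:1 pp2:1 pp3:1
Op 5: write(P0, v1, 184). refcount(pp1)=1 -> write in place. 4 ppages; refcounts: pp0:1 pp1:1 pp2:1 pp3:1
Op 6: fork(P1) -> P2. 4 ppages; refcounts: pp0:1 pp1:1 pp2:2 pp3:2
Op 7: write(P0, v0, 170). refcount(pp0)=1 -> write in place. 4 ppages; refcounts: pp0:1 pp1:1 pp2:2 pp3:2
Op 8: read(P1, v0) -> 104. No state change.
Op 9: write(P1, v1, 132). refcount(pp3)=2>1 -> COPY to pp4. 5 ppages; refcounts: pp0:1 pp1:1 pp2:2 pp3:1 pp4:1

Answer: 5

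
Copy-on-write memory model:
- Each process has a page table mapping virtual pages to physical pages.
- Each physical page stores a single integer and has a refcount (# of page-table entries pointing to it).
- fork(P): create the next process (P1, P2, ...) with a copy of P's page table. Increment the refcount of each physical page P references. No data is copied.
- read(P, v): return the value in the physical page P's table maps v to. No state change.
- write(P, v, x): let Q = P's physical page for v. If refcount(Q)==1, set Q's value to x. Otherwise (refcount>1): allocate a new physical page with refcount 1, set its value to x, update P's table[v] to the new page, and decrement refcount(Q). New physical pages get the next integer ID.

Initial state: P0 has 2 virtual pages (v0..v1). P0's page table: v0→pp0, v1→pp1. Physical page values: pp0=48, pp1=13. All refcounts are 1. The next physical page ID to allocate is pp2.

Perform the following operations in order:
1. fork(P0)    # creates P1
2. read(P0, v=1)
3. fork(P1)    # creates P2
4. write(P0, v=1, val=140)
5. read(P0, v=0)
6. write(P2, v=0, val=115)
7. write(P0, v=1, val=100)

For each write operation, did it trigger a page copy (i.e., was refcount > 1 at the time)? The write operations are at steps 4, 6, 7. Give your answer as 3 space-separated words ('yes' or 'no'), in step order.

Op 1: fork(P0) -> P1. 2 ppages; refcounts: pp0:2 pp1:2
Op 2: read(P0, v1) -> 13. No state change.
Op 3: fork(P1) -> P2. 2 ppages; refcounts: pp0:3 pp1:3
Op 4: write(P0, v1, 140). refcount(pp1)=3>1 -> COPY to pp2. 3 ppages; refcounts: pp0:3 pp1:2 pp2:1
Op 5: read(P0, v0) -> 48. No state change.
Op 6: write(P2, v0, 115). refcount(pp0)=3>1 -> COPY to pp3. 4 ppages; refcounts: pp0:2 pp1:2 pp2:1 pp3:1
Op 7: write(P0, v1, 100). refcount(pp2)=1 -> write in place. 4 ppages; refcounts: pp0:2 pp1:2 pp2:1 pp3:1

yes yes no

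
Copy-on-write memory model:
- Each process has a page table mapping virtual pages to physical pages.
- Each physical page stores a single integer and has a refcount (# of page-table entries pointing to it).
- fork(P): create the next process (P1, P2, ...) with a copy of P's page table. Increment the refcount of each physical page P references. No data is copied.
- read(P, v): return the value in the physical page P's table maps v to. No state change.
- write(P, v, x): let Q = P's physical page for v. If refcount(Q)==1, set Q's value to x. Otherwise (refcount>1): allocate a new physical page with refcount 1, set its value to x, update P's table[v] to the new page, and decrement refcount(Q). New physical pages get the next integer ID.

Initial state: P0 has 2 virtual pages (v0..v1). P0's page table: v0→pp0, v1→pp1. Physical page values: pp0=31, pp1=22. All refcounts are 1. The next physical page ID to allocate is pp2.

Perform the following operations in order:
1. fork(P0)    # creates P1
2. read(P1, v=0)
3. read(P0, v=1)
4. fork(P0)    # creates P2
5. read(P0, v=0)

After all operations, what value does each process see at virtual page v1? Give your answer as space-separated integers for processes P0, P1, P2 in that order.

Answer: 22 22 22

Derivation:
Op 1: fork(P0) -> P1. 2 ppages; refcounts: pp0:2 pp1:2
Op 2: read(P1, v0) -> 31. No state change.
Op 3: read(P0, v1) -> 22. No state change.
Op 4: fork(P0) -> P2. 2 ppages; refcounts: pp0:3 pp1:3
Op 5: read(P0, v0) -> 31. No state change.
P0: v1 -> pp1 = 22
P1: v1 -> pp1 = 22
P2: v1 -> pp1 = 22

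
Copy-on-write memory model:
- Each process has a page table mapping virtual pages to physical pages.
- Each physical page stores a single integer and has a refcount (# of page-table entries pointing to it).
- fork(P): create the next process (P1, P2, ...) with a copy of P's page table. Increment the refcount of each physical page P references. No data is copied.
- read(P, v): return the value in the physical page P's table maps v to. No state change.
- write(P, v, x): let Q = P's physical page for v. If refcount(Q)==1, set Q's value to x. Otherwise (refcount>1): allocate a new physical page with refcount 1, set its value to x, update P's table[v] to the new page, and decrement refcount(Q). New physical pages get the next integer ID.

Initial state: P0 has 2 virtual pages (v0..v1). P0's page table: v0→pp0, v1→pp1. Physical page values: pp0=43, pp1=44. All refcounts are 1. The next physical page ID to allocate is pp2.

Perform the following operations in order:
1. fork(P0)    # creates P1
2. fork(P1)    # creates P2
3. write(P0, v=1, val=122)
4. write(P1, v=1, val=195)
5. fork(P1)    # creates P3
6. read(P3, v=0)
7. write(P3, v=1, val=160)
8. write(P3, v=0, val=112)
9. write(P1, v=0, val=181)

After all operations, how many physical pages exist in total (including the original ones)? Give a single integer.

Op 1: fork(P0) -> P1. 2 ppages; refcounts: pp0:2 pp1:2
Op 2: fork(P1) -> P2. 2 ppages; refcounts: pp0:3 pp1:3
Op 3: write(P0, v1, 122). refcount(pp1)=3>1 -> COPY to pp2. 3 ppages; refcounts: pp0:3 pp1:2 pp2:1
Op 4: write(P1, v1, 195). refcount(pp1)=2>1 -> COPY to pp3. 4 ppages; refcounts: pp0:3 pp1:1 pp2:1 pp3:1
Op 5: fork(P1) -> P3. 4 ppages; refcounts: pp0:4 pp1:1 pp2:1 pp3:2
Op 6: read(P3, v0) -> 43. No state change.
Op 7: write(P3, v1, 160). refcount(pp3)=2>1 -> COPY to pp4. 5 ppages; refcounts: pp0:4 pp1:1 pp2:1 pp3:1 pp4:1
Op 8: write(P3, v0, 112). refcount(pp0)=4>1 -> COPY to pp5. 6 ppages; refcounts: pp0:3 pp1:1 pp2:1 pp3:1 pp4:1 pp5:1
Op 9: write(P1, v0, 181). refcount(pp0)=3>1 -> COPY to pp6. 7 ppages; refcounts: pp0:2 pp1:1 pp2:1 pp3:1 pp4:1 pp5:1 pp6:1

Answer: 7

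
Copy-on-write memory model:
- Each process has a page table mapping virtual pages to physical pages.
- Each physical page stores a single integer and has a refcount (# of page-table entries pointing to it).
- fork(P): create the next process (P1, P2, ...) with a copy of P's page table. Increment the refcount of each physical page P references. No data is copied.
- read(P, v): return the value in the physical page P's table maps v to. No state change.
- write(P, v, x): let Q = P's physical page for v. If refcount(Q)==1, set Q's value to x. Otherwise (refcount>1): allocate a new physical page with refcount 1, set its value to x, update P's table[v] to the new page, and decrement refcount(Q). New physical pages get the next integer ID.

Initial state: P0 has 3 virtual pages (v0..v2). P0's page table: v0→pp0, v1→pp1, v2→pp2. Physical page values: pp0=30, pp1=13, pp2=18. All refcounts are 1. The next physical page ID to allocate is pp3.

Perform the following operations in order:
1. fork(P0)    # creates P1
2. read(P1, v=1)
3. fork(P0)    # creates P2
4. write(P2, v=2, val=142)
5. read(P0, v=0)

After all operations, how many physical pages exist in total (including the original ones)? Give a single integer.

Op 1: fork(P0) -> P1. 3 ppages; refcounts: pp0:2 pp1:2 pp2:2
Op 2: read(P1, v1) -> 13. No state change.
Op 3: fork(P0) -> P2. 3 ppages; refcounts: pp0:3 pp1:3 pp2:3
Op 4: write(P2, v2, 142). refcount(pp2)=3>1 -> COPY to pp3. 4 ppages; refcounts: pp0:3 pp1:3 pp2:2 pp3:1
Op 5: read(P0, v0) -> 30. No state change.

Answer: 4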